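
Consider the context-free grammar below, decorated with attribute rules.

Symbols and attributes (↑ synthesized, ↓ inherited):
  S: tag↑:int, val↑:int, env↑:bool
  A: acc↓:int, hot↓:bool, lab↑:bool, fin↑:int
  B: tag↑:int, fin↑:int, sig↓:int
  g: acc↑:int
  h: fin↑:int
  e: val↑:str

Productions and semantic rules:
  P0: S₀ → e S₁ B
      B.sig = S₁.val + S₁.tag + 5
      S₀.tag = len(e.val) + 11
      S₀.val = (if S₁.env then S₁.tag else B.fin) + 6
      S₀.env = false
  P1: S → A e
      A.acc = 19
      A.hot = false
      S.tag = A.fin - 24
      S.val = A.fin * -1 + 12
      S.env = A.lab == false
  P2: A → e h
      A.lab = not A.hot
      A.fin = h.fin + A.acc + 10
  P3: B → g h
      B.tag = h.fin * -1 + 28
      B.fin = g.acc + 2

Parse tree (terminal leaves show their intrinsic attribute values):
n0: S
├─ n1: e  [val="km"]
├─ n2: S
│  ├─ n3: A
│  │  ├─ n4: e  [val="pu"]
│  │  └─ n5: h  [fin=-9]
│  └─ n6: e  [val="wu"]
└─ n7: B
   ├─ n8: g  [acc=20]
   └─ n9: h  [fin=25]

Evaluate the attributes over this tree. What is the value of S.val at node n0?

1. n1.val = "km"  [terminal]
2. n3.acc = 19  [19]
3. n3.hot = false  [false]
4. n4.val = "pu"  [terminal]
5. n5.fin = -9  [terminal]
6. n3.lab = true  [not A.hot]
7. n3.fin = 20  [h.fin + A.acc + 10]
8. n6.val = "wu"  [terminal]
9. n2.tag = -4  [A.fin - 24]
10. n2.val = -8  [A.fin * -1 + 12]
11. n2.env = false  [A.lab == false]
12. n7.sig = -7  [S₁.val + S₁.tag + 5]
13. n8.acc = 20  [terminal]
14. n9.fin = 25  [terminal]
15. n7.tag = 3  [h.fin * -1 + 28]
16. n7.fin = 22  [g.acc + 2]
17. n0.tag = 13  [len(e.val) + 11]
18. n0.val = 28  [(if S₁.env then S₁.tag else B.fin) + 6]
19. n0.env = false  [false]

28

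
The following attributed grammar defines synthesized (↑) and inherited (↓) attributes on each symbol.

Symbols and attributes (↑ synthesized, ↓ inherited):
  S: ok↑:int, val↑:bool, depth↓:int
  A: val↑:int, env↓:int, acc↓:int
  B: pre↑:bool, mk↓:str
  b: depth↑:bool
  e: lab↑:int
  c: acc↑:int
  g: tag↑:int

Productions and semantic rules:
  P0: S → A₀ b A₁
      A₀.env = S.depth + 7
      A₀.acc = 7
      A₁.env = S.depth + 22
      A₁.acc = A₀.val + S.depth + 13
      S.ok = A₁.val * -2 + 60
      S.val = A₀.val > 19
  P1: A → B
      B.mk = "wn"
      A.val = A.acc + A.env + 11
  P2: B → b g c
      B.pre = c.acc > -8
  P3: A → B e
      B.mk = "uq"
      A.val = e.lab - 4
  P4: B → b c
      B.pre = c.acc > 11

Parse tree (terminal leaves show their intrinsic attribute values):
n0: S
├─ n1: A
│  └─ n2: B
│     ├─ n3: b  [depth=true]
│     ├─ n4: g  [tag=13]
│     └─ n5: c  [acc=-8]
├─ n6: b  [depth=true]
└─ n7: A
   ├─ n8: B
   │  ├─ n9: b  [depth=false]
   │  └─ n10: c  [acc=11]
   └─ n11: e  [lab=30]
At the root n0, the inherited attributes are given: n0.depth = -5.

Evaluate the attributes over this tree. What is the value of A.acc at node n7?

1. n0.depth = -5  [given at root]
2. n1.env = 2  [S.depth + 7]
3. n1.acc = 7  [7]
4. n2.mk = "wn"  ["wn"]
5. n3.depth = true  [terminal]
6. n4.tag = 13  [terminal]
7. n5.acc = -8  [terminal]
8. n2.pre = false  [c.acc > -8]
9. n1.val = 20  [A.acc + A.env + 11]
10. n6.depth = true  [terminal]
11. n7.env = 17  [S.depth + 22]
12. n7.acc = 28  [A₀.val + S.depth + 13]
13. n8.mk = "uq"  ["uq"]
14. n9.depth = false  [terminal]
15. n10.acc = 11  [terminal]
16. n8.pre = false  [c.acc > 11]
17. n11.lab = 30  [terminal]
18. n7.val = 26  [e.lab - 4]
19. n0.ok = 8  [A₁.val * -2 + 60]
20. n0.val = true  [A₀.val > 19]

28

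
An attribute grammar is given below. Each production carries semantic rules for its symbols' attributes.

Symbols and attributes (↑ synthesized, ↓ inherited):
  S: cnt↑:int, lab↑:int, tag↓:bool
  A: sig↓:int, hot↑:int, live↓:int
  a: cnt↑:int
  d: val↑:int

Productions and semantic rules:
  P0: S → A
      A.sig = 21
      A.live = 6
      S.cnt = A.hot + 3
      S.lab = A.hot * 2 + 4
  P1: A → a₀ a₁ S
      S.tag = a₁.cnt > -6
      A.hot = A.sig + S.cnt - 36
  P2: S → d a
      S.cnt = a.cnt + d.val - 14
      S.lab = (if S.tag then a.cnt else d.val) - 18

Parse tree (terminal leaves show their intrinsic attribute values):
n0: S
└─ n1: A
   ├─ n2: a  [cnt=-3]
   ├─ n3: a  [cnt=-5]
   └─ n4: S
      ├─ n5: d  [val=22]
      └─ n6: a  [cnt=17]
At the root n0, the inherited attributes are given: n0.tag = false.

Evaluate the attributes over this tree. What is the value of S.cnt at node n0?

1. n0.tag = false  [given at root]
2. n1.sig = 21  [21]
3. n1.live = 6  [6]
4. n2.cnt = -3  [terminal]
5. n3.cnt = -5  [terminal]
6. n4.tag = true  [a₁.cnt > -6]
7. n5.val = 22  [terminal]
8. n6.cnt = 17  [terminal]
9. n4.cnt = 25  [a.cnt + d.val - 14]
10. n4.lab = -1  [(if S.tag then a.cnt else d.val) - 18]
11. n1.hot = 10  [A.sig + S.cnt - 36]
12. n0.cnt = 13  [A.hot + 3]
13. n0.lab = 24  [A.hot * 2 + 4]

13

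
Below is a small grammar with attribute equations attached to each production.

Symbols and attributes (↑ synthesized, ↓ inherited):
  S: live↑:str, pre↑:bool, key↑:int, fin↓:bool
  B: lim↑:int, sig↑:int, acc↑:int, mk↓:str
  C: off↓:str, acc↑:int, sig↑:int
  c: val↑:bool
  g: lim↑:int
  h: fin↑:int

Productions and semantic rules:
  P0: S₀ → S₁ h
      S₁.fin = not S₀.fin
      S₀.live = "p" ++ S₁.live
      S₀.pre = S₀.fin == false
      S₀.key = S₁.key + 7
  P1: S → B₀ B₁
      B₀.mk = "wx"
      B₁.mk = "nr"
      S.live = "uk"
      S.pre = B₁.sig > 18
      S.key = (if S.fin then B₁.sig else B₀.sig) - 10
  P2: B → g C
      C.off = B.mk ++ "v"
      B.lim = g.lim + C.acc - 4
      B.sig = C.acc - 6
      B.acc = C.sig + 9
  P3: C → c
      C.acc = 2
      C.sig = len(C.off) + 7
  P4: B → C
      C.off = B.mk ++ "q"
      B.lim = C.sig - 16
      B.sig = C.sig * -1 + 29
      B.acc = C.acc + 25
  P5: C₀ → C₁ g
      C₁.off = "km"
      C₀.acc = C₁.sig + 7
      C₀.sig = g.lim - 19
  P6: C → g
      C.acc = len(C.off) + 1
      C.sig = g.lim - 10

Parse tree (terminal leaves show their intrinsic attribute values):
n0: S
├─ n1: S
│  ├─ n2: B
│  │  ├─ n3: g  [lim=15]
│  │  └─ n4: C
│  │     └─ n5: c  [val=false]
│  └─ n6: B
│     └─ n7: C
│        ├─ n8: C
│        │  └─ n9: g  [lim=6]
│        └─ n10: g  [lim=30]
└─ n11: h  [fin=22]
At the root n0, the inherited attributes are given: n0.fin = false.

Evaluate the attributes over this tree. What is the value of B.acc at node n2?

19

1. n0.fin = false  [given at root]
2. n1.fin = true  [not S₀.fin]
3. n2.mk = "wx"  ["wx"]
4. n3.lim = 15  [terminal]
5. n4.off = "wxv"  [B.mk ++ "v"]
6. n5.val = false  [terminal]
7. n4.acc = 2  [2]
8. n4.sig = 10  [len(C.off) + 7]
9. n2.lim = 13  [g.lim + C.acc - 4]
10. n2.sig = -4  [C.acc - 6]
11. n2.acc = 19  [C.sig + 9]
12. n6.mk = "nr"  ["nr"]
13. n7.off = "nrq"  [B.mk ++ "q"]
14. n8.off = "km"  ["km"]
15. n9.lim = 6  [terminal]
16. n8.acc = 3  [len(C.off) + 1]
17. n8.sig = -4  [g.lim - 10]
18. n10.lim = 30  [terminal]
19. n7.acc = 3  [C₁.sig + 7]
20. n7.sig = 11  [g.lim - 19]
21. n6.lim = -5  [C.sig - 16]
22. n6.sig = 18  [C.sig * -1 + 29]
23. n6.acc = 28  [C.acc + 25]
24. n1.live = "uk"  ["uk"]
25. n1.pre = false  [B₁.sig > 18]
26. n1.key = 8  [(if S.fin then B₁.sig else B₀.sig) - 10]
27. n11.fin = 22  [terminal]
28. n0.live = "puk"  ["p" ++ S₁.live]
29. n0.pre = true  [S₀.fin == false]
30. n0.key = 15  [S₁.key + 7]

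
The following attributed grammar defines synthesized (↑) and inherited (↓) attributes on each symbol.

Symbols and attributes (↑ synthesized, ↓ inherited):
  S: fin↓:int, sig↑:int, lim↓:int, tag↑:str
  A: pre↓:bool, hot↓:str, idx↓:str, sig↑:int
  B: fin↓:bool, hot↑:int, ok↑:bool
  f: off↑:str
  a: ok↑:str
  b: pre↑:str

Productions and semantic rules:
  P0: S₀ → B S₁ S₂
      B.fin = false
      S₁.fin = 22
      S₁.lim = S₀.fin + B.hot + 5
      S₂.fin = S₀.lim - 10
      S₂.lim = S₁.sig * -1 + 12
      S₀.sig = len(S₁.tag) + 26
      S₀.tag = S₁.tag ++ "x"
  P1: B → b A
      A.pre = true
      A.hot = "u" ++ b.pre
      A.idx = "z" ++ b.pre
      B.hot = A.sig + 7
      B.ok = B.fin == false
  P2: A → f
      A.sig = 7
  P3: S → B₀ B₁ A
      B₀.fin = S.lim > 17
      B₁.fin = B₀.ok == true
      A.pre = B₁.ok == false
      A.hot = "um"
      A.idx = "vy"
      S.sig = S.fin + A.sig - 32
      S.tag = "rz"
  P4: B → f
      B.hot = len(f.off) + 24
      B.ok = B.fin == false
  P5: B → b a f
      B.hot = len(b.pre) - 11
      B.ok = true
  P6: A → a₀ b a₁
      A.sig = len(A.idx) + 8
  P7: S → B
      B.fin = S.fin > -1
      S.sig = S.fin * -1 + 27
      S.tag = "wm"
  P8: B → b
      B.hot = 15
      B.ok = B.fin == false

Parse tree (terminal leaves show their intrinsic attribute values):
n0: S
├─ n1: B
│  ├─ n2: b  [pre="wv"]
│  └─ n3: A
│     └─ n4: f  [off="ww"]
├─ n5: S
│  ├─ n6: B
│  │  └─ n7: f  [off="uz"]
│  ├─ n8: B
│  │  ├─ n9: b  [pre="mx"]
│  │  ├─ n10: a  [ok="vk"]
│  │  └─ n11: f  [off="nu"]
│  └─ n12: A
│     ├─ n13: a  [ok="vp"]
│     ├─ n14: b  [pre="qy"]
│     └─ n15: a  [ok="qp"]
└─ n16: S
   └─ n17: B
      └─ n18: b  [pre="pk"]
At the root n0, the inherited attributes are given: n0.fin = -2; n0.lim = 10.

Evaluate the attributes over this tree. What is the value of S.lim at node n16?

12

1. n0.fin = -2  [given at root]
2. n0.lim = 10  [given at root]
3. n1.fin = false  [false]
4. n2.pre = "wv"  [terminal]
5. n3.pre = true  [true]
6. n3.hot = "uwv"  ["u" ++ b.pre]
7. n3.idx = "zwv"  ["z" ++ b.pre]
8. n4.off = "ww"  [terminal]
9. n3.sig = 7  [7]
10. n1.hot = 14  [A.sig + 7]
11. n1.ok = true  [B.fin == false]
12. n5.fin = 22  [22]
13. n5.lim = 17  [S₀.fin + B.hot + 5]
14. n6.fin = false  [S.lim > 17]
15. n7.off = "uz"  [terminal]
16. n6.hot = 26  [len(f.off) + 24]
17. n6.ok = true  [B.fin == false]
18. n8.fin = true  [B₀.ok == true]
19. n9.pre = "mx"  [terminal]
20. n10.ok = "vk"  [terminal]
21. n11.off = "nu"  [terminal]
22. n8.hot = -9  [len(b.pre) - 11]
23. n8.ok = true  [true]
24. n12.pre = false  [B₁.ok == false]
25. n12.hot = "um"  ["um"]
26. n12.idx = "vy"  ["vy"]
27. n13.ok = "vp"  [terminal]
28. n14.pre = "qy"  [terminal]
29. n15.ok = "qp"  [terminal]
30. n12.sig = 10  [len(A.idx) + 8]
31. n5.sig = 0  [S.fin + A.sig - 32]
32. n5.tag = "rz"  ["rz"]
33. n16.fin = 0  [S₀.lim - 10]
34. n16.lim = 12  [S₁.sig * -1 + 12]
35. n17.fin = true  [S.fin > -1]
36. n18.pre = "pk"  [terminal]
37. n17.hot = 15  [15]
38. n17.ok = false  [B.fin == false]
39. n16.sig = 27  [S.fin * -1 + 27]
40. n16.tag = "wm"  ["wm"]
41. n0.sig = 28  [len(S₁.tag) + 26]
42. n0.tag = "rzx"  [S₁.tag ++ "x"]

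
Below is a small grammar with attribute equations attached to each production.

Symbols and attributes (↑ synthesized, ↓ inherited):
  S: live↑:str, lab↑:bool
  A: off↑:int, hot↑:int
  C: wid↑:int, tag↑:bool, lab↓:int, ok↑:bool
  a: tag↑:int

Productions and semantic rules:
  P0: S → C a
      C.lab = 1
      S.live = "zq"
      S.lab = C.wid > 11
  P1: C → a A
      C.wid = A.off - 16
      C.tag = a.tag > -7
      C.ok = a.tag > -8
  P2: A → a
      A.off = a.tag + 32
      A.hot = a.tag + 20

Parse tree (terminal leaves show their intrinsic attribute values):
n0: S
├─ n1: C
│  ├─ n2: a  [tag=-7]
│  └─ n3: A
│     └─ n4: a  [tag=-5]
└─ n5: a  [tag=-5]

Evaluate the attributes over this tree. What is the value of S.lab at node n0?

1. n1.lab = 1  [1]
2. n2.tag = -7  [terminal]
3. n4.tag = -5  [terminal]
4. n3.off = 27  [a.tag + 32]
5. n3.hot = 15  [a.tag + 20]
6. n1.wid = 11  [A.off - 16]
7. n1.tag = false  [a.tag > -7]
8. n1.ok = true  [a.tag > -8]
9. n5.tag = -5  [terminal]
10. n0.live = "zq"  ["zq"]
11. n0.lab = false  [C.wid > 11]

false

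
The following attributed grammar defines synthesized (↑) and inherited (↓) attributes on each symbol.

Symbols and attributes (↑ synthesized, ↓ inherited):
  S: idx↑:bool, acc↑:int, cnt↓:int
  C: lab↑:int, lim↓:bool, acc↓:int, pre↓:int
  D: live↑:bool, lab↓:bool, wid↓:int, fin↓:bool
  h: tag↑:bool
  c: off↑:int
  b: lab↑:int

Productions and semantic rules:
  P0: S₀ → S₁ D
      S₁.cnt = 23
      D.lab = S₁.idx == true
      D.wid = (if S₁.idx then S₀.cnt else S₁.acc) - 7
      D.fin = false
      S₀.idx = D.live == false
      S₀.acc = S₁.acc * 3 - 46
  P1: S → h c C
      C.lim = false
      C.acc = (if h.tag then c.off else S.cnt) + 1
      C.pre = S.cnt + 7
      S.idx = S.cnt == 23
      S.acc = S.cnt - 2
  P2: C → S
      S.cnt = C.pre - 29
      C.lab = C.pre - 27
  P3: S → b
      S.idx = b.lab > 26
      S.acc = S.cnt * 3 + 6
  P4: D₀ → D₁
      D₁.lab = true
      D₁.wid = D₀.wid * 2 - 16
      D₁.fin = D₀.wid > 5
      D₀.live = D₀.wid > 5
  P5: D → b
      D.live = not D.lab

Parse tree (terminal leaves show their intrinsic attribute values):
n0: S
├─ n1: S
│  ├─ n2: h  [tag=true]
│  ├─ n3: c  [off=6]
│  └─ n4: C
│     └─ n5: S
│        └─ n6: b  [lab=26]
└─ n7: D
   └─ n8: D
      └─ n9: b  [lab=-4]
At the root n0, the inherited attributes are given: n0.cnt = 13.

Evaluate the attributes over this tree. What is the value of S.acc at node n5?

1. n0.cnt = 13  [given at root]
2. n1.cnt = 23  [23]
3. n2.tag = true  [terminal]
4. n3.off = 6  [terminal]
5. n4.lim = false  [false]
6. n4.acc = 7  [(if h.tag then c.off else S.cnt) + 1]
7. n4.pre = 30  [S.cnt + 7]
8. n5.cnt = 1  [C.pre - 29]
9. n6.lab = 26  [terminal]
10. n5.idx = false  [b.lab > 26]
11. n5.acc = 9  [S.cnt * 3 + 6]
12. n4.lab = 3  [C.pre - 27]
13. n1.idx = true  [S.cnt == 23]
14. n1.acc = 21  [S.cnt - 2]
15. n7.lab = true  [S₁.idx == true]
16. n7.wid = 6  [(if S₁.idx then S₀.cnt else S₁.acc) - 7]
17. n7.fin = false  [false]
18. n8.lab = true  [true]
19. n8.wid = -4  [D₀.wid * 2 - 16]
20. n8.fin = true  [D₀.wid > 5]
21. n9.lab = -4  [terminal]
22. n8.live = false  [not D.lab]
23. n7.live = true  [D₀.wid > 5]
24. n0.idx = false  [D.live == false]
25. n0.acc = 17  [S₁.acc * 3 - 46]

9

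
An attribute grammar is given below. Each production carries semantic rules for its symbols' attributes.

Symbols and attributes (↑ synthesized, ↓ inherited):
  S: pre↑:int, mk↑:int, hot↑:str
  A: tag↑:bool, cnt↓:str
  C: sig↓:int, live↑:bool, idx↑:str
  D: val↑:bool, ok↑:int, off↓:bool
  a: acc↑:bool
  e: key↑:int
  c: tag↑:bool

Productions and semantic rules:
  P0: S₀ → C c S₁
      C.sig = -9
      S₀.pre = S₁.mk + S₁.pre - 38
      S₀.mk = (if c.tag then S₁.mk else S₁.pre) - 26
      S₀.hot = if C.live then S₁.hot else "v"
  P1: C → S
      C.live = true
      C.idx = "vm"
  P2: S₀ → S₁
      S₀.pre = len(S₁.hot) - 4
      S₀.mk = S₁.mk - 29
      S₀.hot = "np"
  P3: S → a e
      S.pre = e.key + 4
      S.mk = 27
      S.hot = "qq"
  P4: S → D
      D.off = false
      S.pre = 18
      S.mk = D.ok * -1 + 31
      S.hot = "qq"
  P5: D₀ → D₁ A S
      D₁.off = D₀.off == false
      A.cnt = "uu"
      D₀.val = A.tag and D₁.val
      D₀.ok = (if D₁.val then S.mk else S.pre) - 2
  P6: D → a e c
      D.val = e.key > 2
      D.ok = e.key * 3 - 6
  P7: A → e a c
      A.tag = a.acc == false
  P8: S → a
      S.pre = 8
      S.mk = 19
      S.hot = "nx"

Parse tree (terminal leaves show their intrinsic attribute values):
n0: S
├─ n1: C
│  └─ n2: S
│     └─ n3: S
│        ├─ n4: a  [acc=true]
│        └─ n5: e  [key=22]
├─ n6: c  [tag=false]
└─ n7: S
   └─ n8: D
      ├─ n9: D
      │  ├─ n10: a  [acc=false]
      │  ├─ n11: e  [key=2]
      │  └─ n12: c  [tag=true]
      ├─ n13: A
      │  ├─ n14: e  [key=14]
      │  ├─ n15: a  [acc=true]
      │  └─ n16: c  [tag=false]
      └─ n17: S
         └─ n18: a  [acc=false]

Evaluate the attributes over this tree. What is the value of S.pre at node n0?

5

1. n1.sig = -9  [-9]
2. n4.acc = true  [terminal]
3. n5.key = 22  [terminal]
4. n3.pre = 26  [e.key + 4]
5. n3.mk = 27  [27]
6. n3.hot = "qq"  ["qq"]
7. n2.pre = -2  [len(S₁.hot) - 4]
8. n2.mk = -2  [S₁.mk - 29]
9. n2.hot = "np"  ["np"]
10. n1.live = true  [true]
11. n1.idx = "vm"  ["vm"]
12. n6.tag = false  [terminal]
13. n8.off = false  [false]
14. n9.off = true  [D₀.off == false]
15. n10.acc = false  [terminal]
16. n11.key = 2  [terminal]
17. n12.tag = true  [terminal]
18. n9.val = false  [e.key > 2]
19. n9.ok = 0  [e.key * 3 - 6]
20. n13.cnt = "uu"  ["uu"]
21. n14.key = 14  [terminal]
22. n15.acc = true  [terminal]
23. n16.tag = false  [terminal]
24. n13.tag = false  [a.acc == false]
25. n18.acc = false  [terminal]
26. n17.pre = 8  [8]
27. n17.mk = 19  [19]
28. n17.hot = "nx"  ["nx"]
29. n8.val = false  [A.tag and D₁.val]
30. n8.ok = 6  [(if D₁.val then S.mk else S.pre) - 2]
31. n7.pre = 18  [18]
32. n7.mk = 25  [D.ok * -1 + 31]
33. n7.hot = "qq"  ["qq"]
34. n0.pre = 5  [S₁.mk + S₁.pre - 38]
35. n0.mk = -8  [(if c.tag then S₁.mk else S₁.pre) - 26]
36. n0.hot = "qq"  [if C.live then S₁.hot else "v"]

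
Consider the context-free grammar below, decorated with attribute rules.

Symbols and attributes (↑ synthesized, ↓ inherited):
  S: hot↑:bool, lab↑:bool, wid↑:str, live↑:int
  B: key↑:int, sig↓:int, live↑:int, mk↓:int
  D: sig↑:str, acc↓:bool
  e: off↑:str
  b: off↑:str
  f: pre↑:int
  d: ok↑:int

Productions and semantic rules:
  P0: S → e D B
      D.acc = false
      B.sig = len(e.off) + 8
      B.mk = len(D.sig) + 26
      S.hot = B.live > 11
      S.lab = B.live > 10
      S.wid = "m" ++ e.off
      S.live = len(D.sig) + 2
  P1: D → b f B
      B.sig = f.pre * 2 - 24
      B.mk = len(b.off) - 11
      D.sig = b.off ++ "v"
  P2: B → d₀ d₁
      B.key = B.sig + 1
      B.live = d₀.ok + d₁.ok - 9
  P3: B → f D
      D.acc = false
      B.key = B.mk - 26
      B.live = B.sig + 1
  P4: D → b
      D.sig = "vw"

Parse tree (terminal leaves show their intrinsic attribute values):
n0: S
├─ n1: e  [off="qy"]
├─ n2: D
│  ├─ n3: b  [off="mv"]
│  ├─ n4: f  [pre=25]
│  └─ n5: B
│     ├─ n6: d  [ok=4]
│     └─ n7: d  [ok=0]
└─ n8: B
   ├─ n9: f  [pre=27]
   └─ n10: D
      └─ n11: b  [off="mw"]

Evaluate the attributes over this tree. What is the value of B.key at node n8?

1. n1.off = "qy"  [terminal]
2. n2.acc = false  [false]
3. n3.off = "mv"  [terminal]
4. n4.pre = 25  [terminal]
5. n5.sig = 26  [f.pre * 2 - 24]
6. n5.mk = -9  [len(b.off) - 11]
7. n6.ok = 4  [terminal]
8. n7.ok = 0  [terminal]
9. n5.key = 27  [B.sig + 1]
10. n5.live = -5  [d₀.ok + d₁.ok - 9]
11. n2.sig = "mvv"  [b.off ++ "v"]
12. n8.sig = 10  [len(e.off) + 8]
13. n8.mk = 29  [len(D.sig) + 26]
14. n9.pre = 27  [terminal]
15. n10.acc = false  [false]
16. n11.off = "mw"  [terminal]
17. n10.sig = "vw"  ["vw"]
18. n8.key = 3  [B.mk - 26]
19. n8.live = 11  [B.sig + 1]
20. n0.hot = false  [B.live > 11]
21. n0.lab = true  [B.live > 10]
22. n0.wid = "mqy"  ["m" ++ e.off]
23. n0.live = 5  [len(D.sig) + 2]

3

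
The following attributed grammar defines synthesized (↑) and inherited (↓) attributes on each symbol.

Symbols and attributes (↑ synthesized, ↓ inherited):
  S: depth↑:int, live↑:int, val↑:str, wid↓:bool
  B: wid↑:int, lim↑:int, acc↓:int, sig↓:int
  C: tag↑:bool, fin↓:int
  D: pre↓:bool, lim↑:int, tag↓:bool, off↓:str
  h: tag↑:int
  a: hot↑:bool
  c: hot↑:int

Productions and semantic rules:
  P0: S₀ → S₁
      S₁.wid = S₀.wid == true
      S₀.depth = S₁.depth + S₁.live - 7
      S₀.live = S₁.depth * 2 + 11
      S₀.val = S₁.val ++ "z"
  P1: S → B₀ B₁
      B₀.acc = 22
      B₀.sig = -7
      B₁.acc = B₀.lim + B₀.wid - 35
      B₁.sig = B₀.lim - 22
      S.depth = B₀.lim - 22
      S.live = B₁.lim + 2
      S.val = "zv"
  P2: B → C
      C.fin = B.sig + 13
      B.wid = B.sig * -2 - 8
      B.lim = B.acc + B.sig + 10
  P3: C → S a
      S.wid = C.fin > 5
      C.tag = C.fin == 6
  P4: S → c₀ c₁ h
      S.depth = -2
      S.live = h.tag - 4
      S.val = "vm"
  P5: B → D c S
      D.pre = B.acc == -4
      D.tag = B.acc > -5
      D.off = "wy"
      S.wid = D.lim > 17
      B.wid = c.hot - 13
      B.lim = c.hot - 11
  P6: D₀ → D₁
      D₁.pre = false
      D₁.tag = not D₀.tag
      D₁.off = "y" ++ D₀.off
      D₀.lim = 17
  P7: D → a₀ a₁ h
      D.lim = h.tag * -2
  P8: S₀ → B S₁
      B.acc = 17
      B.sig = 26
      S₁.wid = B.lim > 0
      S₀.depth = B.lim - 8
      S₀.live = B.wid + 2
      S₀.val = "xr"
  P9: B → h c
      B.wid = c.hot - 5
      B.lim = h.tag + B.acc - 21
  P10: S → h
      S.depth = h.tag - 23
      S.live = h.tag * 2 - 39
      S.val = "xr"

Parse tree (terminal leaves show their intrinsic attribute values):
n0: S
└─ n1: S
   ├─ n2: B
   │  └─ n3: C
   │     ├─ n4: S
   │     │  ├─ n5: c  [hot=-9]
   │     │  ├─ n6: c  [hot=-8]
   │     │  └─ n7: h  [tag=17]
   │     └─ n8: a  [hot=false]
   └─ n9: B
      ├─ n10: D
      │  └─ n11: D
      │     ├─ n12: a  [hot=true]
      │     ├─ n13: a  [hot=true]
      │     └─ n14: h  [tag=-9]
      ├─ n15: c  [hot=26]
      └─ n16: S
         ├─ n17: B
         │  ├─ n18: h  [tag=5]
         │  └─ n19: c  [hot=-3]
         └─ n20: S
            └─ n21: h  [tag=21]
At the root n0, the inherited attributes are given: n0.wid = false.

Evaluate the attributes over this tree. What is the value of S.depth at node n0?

1. n0.wid = false  [given at root]
2. n1.wid = false  [S₀.wid == true]
3. n2.acc = 22  [22]
4. n2.sig = -7  [-7]
5. n3.fin = 6  [B.sig + 13]
6. n4.wid = true  [C.fin > 5]
7. n5.hot = -9  [terminal]
8. n6.hot = -8  [terminal]
9. n7.tag = 17  [terminal]
10. n4.depth = -2  [-2]
11. n4.live = 13  [h.tag - 4]
12. n4.val = "vm"  ["vm"]
13. n8.hot = false  [terminal]
14. n3.tag = true  [C.fin == 6]
15. n2.wid = 6  [B.sig * -2 - 8]
16. n2.lim = 25  [B.acc + B.sig + 10]
17. n9.acc = -4  [B₀.lim + B₀.wid - 35]
18. n9.sig = 3  [B₀.lim - 22]
19. n10.pre = true  [B.acc == -4]
20. n10.tag = true  [B.acc > -5]
21. n10.off = "wy"  ["wy"]
22. n11.pre = false  [false]
23. n11.tag = false  [not D₀.tag]
24. n11.off = "ywy"  ["y" ++ D₀.off]
25. n12.hot = true  [terminal]
26. n13.hot = true  [terminal]
27. n14.tag = -9  [terminal]
28. n11.lim = 18  [h.tag * -2]
29. n10.lim = 17  [17]
30. n15.hot = 26  [terminal]
31. n16.wid = false  [D.lim > 17]
32. n17.acc = 17  [17]
33. n17.sig = 26  [26]
34. n18.tag = 5  [terminal]
35. n19.hot = -3  [terminal]
36. n17.wid = -8  [c.hot - 5]
37. n17.lim = 1  [h.tag + B.acc - 21]
38. n20.wid = true  [B.lim > 0]
39. n21.tag = 21  [terminal]
40. n20.depth = -2  [h.tag - 23]
41. n20.live = 3  [h.tag * 2 - 39]
42. n20.val = "xr"  ["xr"]
43. n16.depth = -7  [B.lim - 8]
44. n16.live = -6  [B.wid + 2]
45. n16.val = "xr"  ["xr"]
46. n9.wid = 13  [c.hot - 13]
47. n9.lim = 15  [c.hot - 11]
48. n1.depth = 3  [B₀.lim - 22]
49. n1.live = 17  [B₁.lim + 2]
50. n1.val = "zv"  ["zv"]
51. n0.depth = 13  [S₁.depth + S₁.live - 7]
52. n0.live = 17  [S₁.depth * 2 + 11]
53. n0.val = "zvz"  [S₁.val ++ "z"]

13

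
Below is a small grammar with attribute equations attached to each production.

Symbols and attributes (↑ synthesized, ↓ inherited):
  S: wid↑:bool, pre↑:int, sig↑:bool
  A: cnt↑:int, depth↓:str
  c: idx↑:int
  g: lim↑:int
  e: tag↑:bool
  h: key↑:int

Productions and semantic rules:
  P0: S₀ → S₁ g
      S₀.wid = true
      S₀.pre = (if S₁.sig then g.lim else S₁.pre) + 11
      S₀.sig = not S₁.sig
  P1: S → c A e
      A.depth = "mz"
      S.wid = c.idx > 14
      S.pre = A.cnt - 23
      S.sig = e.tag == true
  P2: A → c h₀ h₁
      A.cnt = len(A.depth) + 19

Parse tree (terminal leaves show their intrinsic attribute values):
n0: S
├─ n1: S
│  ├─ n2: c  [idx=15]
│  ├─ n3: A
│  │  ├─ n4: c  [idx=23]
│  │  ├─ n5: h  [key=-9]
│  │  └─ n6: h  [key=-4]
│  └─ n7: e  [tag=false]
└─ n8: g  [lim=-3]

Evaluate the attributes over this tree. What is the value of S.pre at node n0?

9

1. n2.idx = 15  [terminal]
2. n3.depth = "mz"  ["mz"]
3. n4.idx = 23  [terminal]
4. n5.key = -9  [terminal]
5. n6.key = -4  [terminal]
6. n3.cnt = 21  [len(A.depth) + 19]
7. n7.tag = false  [terminal]
8. n1.wid = true  [c.idx > 14]
9. n1.pre = -2  [A.cnt - 23]
10. n1.sig = false  [e.tag == true]
11. n8.lim = -3  [terminal]
12. n0.wid = true  [true]
13. n0.pre = 9  [(if S₁.sig then g.lim else S₁.pre) + 11]
14. n0.sig = true  [not S₁.sig]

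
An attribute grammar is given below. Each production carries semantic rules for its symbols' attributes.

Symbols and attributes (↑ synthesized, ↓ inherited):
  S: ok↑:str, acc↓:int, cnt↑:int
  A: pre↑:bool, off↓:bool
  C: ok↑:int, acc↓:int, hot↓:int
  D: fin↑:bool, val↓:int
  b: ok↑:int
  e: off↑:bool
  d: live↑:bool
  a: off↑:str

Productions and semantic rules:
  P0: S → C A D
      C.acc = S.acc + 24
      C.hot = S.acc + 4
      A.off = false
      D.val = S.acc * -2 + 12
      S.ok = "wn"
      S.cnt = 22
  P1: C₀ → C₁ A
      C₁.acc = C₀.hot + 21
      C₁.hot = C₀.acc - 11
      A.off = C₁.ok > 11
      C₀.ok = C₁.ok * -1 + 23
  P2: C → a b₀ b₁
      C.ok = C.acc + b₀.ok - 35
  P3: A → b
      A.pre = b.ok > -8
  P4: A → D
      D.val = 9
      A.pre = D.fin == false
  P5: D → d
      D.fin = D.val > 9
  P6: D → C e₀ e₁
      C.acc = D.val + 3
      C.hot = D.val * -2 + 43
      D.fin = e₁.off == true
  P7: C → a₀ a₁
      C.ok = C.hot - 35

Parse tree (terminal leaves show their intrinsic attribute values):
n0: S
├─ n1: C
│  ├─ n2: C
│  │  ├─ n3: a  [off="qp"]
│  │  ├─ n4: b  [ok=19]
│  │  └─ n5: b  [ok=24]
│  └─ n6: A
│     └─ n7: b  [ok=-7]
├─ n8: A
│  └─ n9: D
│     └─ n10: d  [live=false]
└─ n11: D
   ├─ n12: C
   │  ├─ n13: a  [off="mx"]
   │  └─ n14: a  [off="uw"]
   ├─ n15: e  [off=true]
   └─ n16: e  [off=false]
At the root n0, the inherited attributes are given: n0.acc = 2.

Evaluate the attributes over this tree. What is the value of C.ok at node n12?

1. n0.acc = 2  [given at root]
2. n1.acc = 26  [S.acc + 24]
3. n1.hot = 6  [S.acc + 4]
4. n2.acc = 27  [C₀.hot + 21]
5. n2.hot = 15  [C₀.acc - 11]
6. n3.off = "qp"  [terminal]
7. n4.ok = 19  [terminal]
8. n5.ok = 24  [terminal]
9. n2.ok = 11  [C.acc + b₀.ok - 35]
10. n6.off = false  [C₁.ok > 11]
11. n7.ok = -7  [terminal]
12. n6.pre = true  [b.ok > -8]
13. n1.ok = 12  [C₁.ok * -1 + 23]
14. n8.off = false  [false]
15. n9.val = 9  [9]
16. n10.live = false  [terminal]
17. n9.fin = false  [D.val > 9]
18. n8.pre = true  [D.fin == false]
19. n11.val = 8  [S.acc * -2 + 12]
20. n12.acc = 11  [D.val + 3]
21. n12.hot = 27  [D.val * -2 + 43]
22. n13.off = "mx"  [terminal]
23. n14.off = "uw"  [terminal]
24. n12.ok = -8  [C.hot - 35]
25. n15.off = true  [terminal]
26. n16.off = false  [terminal]
27. n11.fin = false  [e₁.off == true]
28. n0.ok = "wn"  ["wn"]
29. n0.cnt = 22  [22]

-8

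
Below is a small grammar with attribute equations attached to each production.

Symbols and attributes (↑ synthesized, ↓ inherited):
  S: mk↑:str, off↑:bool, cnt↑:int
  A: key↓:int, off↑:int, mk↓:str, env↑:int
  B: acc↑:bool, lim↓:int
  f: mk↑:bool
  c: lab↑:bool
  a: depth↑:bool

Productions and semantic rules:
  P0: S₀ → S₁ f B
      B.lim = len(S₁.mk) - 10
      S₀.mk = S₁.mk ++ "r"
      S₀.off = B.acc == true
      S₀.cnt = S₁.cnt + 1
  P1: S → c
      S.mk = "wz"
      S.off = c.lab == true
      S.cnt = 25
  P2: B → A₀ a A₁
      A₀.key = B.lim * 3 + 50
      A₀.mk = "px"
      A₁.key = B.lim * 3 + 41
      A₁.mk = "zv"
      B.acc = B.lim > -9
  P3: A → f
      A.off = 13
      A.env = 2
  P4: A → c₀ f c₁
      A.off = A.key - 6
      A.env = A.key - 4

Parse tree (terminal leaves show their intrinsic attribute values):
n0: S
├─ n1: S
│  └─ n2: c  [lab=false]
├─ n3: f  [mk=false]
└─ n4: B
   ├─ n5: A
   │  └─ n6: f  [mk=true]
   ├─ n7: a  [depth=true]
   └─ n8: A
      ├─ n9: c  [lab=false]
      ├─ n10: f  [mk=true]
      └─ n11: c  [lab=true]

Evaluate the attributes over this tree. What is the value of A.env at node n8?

1. n2.lab = false  [terminal]
2. n1.mk = "wz"  ["wz"]
3. n1.off = false  [c.lab == true]
4. n1.cnt = 25  [25]
5. n3.mk = false  [terminal]
6. n4.lim = -8  [len(S₁.mk) - 10]
7. n5.key = 26  [B.lim * 3 + 50]
8. n5.mk = "px"  ["px"]
9. n6.mk = true  [terminal]
10. n5.off = 13  [13]
11. n5.env = 2  [2]
12. n7.depth = true  [terminal]
13. n8.key = 17  [B.lim * 3 + 41]
14. n8.mk = "zv"  ["zv"]
15. n9.lab = false  [terminal]
16. n10.mk = true  [terminal]
17. n11.lab = true  [terminal]
18. n8.off = 11  [A.key - 6]
19. n8.env = 13  [A.key - 4]
20. n4.acc = true  [B.lim > -9]
21. n0.mk = "wzr"  [S₁.mk ++ "r"]
22. n0.off = true  [B.acc == true]
23. n0.cnt = 26  [S₁.cnt + 1]

13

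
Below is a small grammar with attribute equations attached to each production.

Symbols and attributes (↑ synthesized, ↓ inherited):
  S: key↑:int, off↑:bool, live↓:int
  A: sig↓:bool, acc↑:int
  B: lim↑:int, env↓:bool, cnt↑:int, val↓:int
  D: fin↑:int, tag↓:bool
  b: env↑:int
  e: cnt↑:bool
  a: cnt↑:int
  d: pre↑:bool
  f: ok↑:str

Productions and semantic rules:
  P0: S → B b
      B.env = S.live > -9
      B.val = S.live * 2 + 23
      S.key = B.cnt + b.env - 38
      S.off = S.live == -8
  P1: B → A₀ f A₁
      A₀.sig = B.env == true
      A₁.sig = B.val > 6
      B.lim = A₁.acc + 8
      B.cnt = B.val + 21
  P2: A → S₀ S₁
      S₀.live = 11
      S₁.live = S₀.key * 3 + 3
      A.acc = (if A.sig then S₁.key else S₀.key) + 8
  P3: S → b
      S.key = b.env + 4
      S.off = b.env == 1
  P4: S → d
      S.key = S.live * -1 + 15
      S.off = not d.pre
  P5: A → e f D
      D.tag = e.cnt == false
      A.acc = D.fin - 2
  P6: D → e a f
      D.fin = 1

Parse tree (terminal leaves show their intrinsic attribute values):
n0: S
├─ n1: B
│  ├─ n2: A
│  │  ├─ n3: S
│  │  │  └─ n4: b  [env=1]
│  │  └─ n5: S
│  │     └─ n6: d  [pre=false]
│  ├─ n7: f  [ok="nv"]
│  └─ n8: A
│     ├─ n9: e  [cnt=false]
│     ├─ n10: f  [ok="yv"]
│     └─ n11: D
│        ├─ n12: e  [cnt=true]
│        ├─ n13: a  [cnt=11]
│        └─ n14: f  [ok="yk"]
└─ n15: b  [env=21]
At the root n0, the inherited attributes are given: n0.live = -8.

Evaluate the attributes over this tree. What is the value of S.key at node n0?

1. n0.live = -8  [given at root]
2. n1.env = true  [S.live > -9]
3. n1.val = 7  [S.live * 2 + 23]
4. n2.sig = true  [B.env == true]
5. n3.live = 11  [11]
6. n4.env = 1  [terminal]
7. n3.key = 5  [b.env + 4]
8. n3.off = true  [b.env == 1]
9. n5.live = 18  [S₀.key * 3 + 3]
10. n6.pre = false  [terminal]
11. n5.key = -3  [S.live * -1 + 15]
12. n5.off = true  [not d.pre]
13. n2.acc = 5  [(if A.sig then S₁.key else S₀.key) + 8]
14. n7.ok = "nv"  [terminal]
15. n8.sig = true  [B.val > 6]
16. n9.cnt = false  [terminal]
17. n10.ok = "yv"  [terminal]
18. n11.tag = true  [e.cnt == false]
19. n12.cnt = true  [terminal]
20. n13.cnt = 11  [terminal]
21. n14.ok = "yk"  [terminal]
22. n11.fin = 1  [1]
23. n8.acc = -1  [D.fin - 2]
24. n1.lim = 7  [A₁.acc + 8]
25. n1.cnt = 28  [B.val + 21]
26. n15.env = 21  [terminal]
27. n0.key = 11  [B.cnt + b.env - 38]
28. n0.off = true  [S.live == -8]

11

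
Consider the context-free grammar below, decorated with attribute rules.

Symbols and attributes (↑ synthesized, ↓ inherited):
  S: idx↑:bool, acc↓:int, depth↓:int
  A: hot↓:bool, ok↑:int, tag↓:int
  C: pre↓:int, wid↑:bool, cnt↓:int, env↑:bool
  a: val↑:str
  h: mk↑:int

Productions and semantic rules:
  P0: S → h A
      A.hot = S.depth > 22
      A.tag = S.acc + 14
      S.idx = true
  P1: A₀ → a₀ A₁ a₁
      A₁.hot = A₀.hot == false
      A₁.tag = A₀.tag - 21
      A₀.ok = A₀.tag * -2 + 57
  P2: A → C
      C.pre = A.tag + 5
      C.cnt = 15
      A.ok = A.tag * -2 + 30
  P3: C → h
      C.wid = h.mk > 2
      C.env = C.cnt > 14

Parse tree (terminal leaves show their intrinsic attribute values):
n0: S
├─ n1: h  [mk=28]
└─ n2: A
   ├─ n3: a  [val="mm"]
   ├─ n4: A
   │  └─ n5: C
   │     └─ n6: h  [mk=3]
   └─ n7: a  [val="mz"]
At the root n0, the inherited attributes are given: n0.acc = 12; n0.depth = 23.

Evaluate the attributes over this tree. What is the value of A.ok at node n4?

1. n0.acc = 12  [given at root]
2. n0.depth = 23  [given at root]
3. n1.mk = 28  [terminal]
4. n2.hot = true  [S.depth > 22]
5. n2.tag = 26  [S.acc + 14]
6. n3.val = "mm"  [terminal]
7. n4.hot = false  [A₀.hot == false]
8. n4.tag = 5  [A₀.tag - 21]
9. n5.pre = 10  [A.tag + 5]
10. n5.cnt = 15  [15]
11. n6.mk = 3  [terminal]
12. n5.wid = true  [h.mk > 2]
13. n5.env = true  [C.cnt > 14]
14. n4.ok = 20  [A.tag * -2 + 30]
15. n7.val = "mz"  [terminal]
16. n2.ok = 5  [A₀.tag * -2 + 57]
17. n0.idx = true  [true]

20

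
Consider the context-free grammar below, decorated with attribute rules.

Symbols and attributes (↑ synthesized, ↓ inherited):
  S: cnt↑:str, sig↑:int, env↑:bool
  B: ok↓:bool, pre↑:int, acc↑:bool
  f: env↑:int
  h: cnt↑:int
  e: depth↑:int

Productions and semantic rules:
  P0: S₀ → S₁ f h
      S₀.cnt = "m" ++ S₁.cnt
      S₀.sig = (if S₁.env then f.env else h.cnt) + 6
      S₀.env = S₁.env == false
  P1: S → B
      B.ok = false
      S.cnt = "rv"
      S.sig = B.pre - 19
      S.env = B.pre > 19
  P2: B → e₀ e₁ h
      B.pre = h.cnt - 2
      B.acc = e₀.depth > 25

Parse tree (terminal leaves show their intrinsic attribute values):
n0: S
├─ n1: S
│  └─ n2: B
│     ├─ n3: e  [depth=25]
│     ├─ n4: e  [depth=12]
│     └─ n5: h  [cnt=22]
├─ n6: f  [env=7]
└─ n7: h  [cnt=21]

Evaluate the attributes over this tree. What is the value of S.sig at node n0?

1. n2.ok = false  [false]
2. n3.depth = 25  [terminal]
3. n4.depth = 12  [terminal]
4. n5.cnt = 22  [terminal]
5. n2.pre = 20  [h.cnt - 2]
6. n2.acc = false  [e₀.depth > 25]
7. n1.cnt = "rv"  ["rv"]
8. n1.sig = 1  [B.pre - 19]
9. n1.env = true  [B.pre > 19]
10. n6.env = 7  [terminal]
11. n7.cnt = 21  [terminal]
12. n0.cnt = "mrv"  ["m" ++ S₁.cnt]
13. n0.sig = 13  [(if S₁.env then f.env else h.cnt) + 6]
14. n0.env = false  [S₁.env == false]

13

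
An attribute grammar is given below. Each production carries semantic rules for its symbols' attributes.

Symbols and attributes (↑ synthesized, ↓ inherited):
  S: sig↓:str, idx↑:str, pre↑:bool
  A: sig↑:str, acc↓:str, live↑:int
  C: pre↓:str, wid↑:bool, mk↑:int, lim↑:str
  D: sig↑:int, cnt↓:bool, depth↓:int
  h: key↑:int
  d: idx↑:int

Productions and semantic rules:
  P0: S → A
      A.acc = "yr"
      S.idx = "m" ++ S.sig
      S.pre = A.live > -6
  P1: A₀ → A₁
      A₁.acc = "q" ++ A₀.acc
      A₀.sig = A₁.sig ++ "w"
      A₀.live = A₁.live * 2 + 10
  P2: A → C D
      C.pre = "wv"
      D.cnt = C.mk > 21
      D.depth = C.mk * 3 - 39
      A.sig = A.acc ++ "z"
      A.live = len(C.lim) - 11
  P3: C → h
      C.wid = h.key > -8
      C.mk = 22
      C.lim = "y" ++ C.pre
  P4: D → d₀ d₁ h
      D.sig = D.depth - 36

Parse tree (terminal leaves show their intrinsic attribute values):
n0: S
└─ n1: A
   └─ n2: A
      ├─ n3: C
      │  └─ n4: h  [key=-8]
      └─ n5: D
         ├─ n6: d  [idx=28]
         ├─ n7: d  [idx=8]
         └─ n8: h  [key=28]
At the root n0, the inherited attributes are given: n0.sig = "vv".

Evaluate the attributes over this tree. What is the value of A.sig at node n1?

"qyrzw"

1. n0.sig = "vv"  [given at root]
2. n1.acc = "yr"  ["yr"]
3. n2.acc = "qyr"  ["q" ++ A₀.acc]
4. n3.pre = "wv"  ["wv"]
5. n4.key = -8  [terminal]
6. n3.wid = false  [h.key > -8]
7. n3.mk = 22  [22]
8. n3.lim = "ywv"  ["y" ++ C.pre]
9. n5.cnt = true  [C.mk > 21]
10. n5.depth = 27  [C.mk * 3 - 39]
11. n6.idx = 28  [terminal]
12. n7.idx = 8  [terminal]
13. n8.key = 28  [terminal]
14. n5.sig = -9  [D.depth - 36]
15. n2.sig = "qyrz"  [A.acc ++ "z"]
16. n2.live = -8  [len(C.lim) - 11]
17. n1.sig = "qyrzw"  [A₁.sig ++ "w"]
18. n1.live = -6  [A₁.live * 2 + 10]
19. n0.idx = "mvv"  ["m" ++ S.sig]
20. n0.pre = false  [A.live > -6]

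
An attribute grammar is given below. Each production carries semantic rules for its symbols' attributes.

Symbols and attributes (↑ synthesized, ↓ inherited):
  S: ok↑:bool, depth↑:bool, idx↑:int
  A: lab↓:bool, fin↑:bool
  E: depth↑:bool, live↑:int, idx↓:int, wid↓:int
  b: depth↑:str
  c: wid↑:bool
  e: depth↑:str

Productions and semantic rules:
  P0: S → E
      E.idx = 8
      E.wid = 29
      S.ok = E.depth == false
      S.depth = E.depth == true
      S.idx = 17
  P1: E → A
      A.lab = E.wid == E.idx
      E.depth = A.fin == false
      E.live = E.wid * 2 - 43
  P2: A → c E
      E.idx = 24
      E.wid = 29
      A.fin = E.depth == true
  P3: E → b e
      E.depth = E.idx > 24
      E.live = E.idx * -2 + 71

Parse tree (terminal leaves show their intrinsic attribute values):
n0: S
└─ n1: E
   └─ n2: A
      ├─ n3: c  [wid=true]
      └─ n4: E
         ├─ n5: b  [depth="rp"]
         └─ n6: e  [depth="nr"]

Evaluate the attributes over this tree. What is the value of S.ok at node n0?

false

1. n1.idx = 8  [8]
2. n1.wid = 29  [29]
3. n2.lab = false  [E.wid == E.idx]
4. n3.wid = true  [terminal]
5. n4.idx = 24  [24]
6. n4.wid = 29  [29]
7. n5.depth = "rp"  [terminal]
8. n6.depth = "nr"  [terminal]
9. n4.depth = false  [E.idx > 24]
10. n4.live = 23  [E.idx * -2 + 71]
11. n2.fin = false  [E.depth == true]
12. n1.depth = true  [A.fin == false]
13. n1.live = 15  [E.wid * 2 - 43]
14. n0.ok = false  [E.depth == false]
15. n0.depth = true  [E.depth == true]
16. n0.idx = 17  [17]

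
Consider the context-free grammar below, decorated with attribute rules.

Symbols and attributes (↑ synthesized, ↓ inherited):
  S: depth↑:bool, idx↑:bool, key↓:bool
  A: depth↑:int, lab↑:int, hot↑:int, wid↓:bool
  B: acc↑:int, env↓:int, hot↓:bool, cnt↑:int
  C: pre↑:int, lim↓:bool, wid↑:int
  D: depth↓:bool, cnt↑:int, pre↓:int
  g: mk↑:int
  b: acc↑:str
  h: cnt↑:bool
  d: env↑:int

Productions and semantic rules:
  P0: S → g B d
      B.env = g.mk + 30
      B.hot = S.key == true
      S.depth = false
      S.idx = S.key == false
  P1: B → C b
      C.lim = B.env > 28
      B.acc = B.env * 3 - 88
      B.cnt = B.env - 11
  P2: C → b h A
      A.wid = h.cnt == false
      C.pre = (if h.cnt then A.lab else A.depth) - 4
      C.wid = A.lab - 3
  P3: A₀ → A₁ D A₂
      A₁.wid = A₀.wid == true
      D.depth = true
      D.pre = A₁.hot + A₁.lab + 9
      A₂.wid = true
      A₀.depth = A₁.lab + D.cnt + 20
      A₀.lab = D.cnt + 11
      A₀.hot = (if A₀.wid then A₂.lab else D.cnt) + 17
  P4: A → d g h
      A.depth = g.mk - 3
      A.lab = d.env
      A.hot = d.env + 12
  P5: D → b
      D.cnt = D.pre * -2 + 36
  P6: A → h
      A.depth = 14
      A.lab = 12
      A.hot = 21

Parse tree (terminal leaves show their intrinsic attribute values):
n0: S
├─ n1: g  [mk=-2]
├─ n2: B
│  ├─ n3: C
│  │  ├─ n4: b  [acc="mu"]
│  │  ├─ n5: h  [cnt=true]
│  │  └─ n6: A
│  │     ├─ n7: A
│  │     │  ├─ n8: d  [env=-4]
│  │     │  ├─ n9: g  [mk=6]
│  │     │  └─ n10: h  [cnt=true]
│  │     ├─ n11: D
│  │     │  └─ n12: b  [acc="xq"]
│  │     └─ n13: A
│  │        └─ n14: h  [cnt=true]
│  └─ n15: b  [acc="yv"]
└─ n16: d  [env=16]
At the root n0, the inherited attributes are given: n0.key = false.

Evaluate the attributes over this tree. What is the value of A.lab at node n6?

1. n0.key = false  [given at root]
2. n1.mk = -2  [terminal]
3. n2.env = 28  [g.mk + 30]
4. n2.hot = false  [S.key == true]
5. n3.lim = false  [B.env > 28]
6. n4.acc = "mu"  [terminal]
7. n5.cnt = true  [terminal]
8. n6.wid = false  [h.cnt == false]
9. n7.wid = false  [A₀.wid == true]
10. n8.env = -4  [terminal]
11. n9.mk = 6  [terminal]
12. n10.cnt = true  [terminal]
13. n7.depth = 3  [g.mk - 3]
14. n7.lab = -4  [d.env]
15. n7.hot = 8  [d.env + 12]
16. n11.depth = true  [true]
17. n11.pre = 13  [A₁.hot + A₁.lab + 9]
18. n12.acc = "xq"  [terminal]
19. n11.cnt = 10  [D.pre * -2 + 36]
20. n13.wid = true  [true]
21. n14.cnt = true  [terminal]
22. n13.depth = 14  [14]
23. n13.lab = 12  [12]
24. n13.hot = 21  [21]
25. n6.depth = 26  [A₁.lab + D.cnt + 20]
26. n6.lab = 21  [D.cnt + 11]
27. n6.hot = 27  [(if A₀.wid then A₂.lab else D.cnt) + 17]
28. n3.pre = 17  [(if h.cnt then A.lab else A.depth) - 4]
29. n3.wid = 18  [A.lab - 3]
30. n15.acc = "yv"  [terminal]
31. n2.acc = -4  [B.env * 3 - 88]
32. n2.cnt = 17  [B.env - 11]
33. n16.env = 16  [terminal]
34. n0.depth = false  [false]
35. n0.idx = true  [S.key == false]

21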